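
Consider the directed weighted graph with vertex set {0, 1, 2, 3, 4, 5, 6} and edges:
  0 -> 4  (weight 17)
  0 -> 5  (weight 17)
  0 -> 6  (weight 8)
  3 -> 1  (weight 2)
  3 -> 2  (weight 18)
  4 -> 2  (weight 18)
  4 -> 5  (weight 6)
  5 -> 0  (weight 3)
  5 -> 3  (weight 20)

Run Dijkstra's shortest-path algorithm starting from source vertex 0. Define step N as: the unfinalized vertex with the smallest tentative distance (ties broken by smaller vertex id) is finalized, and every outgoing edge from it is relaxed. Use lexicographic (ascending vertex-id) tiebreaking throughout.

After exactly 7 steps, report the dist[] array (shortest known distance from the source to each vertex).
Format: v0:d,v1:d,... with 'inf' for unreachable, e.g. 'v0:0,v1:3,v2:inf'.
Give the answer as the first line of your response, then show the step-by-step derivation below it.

v0:0,v1:39,v2:35,v3:37,v4:17,v5:17,v6:8

step 1: dist = v0:0,v1:inf,v2:inf,v3:inf,v4:17,v5:17,v6:8
step 2: dist = v0:0,v1:inf,v2:inf,v3:inf,v4:17,v5:17,v6:8
step 3: dist = v0:0,v1:inf,v2:35,v3:inf,v4:17,v5:17,v6:8
step 4: dist = v0:0,v1:inf,v2:35,v3:37,v4:17,v5:17,v6:8
step 5: dist = v0:0,v1:inf,v2:35,v3:37,v4:17,v5:17,v6:8
step 6: dist = v0:0,v1:39,v2:35,v3:37,v4:17,v5:17,v6:8
step 7: dist = v0:0,v1:39,v2:35,v3:37,v4:17,v5:17,v6:8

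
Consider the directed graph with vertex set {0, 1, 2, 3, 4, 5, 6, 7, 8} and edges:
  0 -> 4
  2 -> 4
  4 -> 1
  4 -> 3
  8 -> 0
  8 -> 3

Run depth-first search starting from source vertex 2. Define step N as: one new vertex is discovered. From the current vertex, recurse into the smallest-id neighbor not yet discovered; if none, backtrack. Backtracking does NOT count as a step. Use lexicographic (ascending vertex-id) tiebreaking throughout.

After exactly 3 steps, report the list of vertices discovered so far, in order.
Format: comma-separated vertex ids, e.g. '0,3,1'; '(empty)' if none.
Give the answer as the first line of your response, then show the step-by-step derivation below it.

2,4,1

step 1: discover 2; path=2; order=2
step 2: discover 4; path=2>4; order=2,4
step 3: discover 1; path=2>4>1; order=2,4,1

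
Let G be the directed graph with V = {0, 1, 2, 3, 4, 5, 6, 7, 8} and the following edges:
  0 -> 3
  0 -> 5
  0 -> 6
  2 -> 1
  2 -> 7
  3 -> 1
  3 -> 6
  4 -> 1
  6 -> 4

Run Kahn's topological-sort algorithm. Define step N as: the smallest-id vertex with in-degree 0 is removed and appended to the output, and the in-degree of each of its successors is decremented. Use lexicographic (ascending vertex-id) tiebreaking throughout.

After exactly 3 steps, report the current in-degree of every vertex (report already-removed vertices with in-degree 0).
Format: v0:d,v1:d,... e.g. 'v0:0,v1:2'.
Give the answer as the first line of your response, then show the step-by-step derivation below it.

v0:0,v1:1,v2:0,v3:0,v4:1,v5:0,v6:0,v7:0,v8:0

step 1: output 0; order=[0]; indeg=(0,3,0,0,1,0,1,1,0)
step 2: output 2; order=[0,2]; indeg=(0,2,0,0,1,0,1,0,0)
step 3: output 3; order=[0,2,3]; indeg=(0,1,0,0,1,0,0,0,0)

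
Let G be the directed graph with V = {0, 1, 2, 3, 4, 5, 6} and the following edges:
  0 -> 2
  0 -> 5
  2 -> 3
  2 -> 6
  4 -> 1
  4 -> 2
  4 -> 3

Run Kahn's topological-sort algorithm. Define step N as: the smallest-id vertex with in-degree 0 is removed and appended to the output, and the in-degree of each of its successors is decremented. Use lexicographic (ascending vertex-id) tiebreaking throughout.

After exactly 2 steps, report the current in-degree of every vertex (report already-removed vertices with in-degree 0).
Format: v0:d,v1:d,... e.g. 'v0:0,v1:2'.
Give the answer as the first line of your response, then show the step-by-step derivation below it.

v0:0,v1:0,v2:0,v3:1,v4:0,v5:0,v6:1

step 1: output 0; order=[0]; indeg=(0,1,1,2,0,0,1)
step 2: output 4; order=[0,4]; indeg=(0,0,0,1,0,0,1)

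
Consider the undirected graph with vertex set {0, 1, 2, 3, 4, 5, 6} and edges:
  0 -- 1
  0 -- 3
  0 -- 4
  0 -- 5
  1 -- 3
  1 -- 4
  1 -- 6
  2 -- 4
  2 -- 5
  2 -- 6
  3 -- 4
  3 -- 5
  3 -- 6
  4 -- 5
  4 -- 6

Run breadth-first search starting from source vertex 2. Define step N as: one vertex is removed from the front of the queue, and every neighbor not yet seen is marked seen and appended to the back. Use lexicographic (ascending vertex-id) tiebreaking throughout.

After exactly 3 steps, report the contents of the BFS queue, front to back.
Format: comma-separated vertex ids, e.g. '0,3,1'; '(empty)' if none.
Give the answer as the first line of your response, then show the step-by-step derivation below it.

6,0,1,3

step 1: dequeue 2; queue=[4,5,6]; order=2
step 2: dequeue 4; queue=[5,6,0,1,3]; order=2,4
step 3: dequeue 5; queue=[6,0,1,3]; order=2,4,5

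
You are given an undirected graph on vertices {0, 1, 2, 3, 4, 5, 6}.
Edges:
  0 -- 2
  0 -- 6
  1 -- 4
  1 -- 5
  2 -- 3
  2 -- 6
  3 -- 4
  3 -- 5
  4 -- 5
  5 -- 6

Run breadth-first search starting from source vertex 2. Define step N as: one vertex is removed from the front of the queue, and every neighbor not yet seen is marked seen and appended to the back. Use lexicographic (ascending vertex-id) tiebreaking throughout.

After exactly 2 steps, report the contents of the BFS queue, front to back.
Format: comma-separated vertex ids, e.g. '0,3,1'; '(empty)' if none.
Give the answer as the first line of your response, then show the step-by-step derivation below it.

3,6

step 1: dequeue 2; queue=[0,3,6]; order=2
step 2: dequeue 0; queue=[3,6]; order=2,0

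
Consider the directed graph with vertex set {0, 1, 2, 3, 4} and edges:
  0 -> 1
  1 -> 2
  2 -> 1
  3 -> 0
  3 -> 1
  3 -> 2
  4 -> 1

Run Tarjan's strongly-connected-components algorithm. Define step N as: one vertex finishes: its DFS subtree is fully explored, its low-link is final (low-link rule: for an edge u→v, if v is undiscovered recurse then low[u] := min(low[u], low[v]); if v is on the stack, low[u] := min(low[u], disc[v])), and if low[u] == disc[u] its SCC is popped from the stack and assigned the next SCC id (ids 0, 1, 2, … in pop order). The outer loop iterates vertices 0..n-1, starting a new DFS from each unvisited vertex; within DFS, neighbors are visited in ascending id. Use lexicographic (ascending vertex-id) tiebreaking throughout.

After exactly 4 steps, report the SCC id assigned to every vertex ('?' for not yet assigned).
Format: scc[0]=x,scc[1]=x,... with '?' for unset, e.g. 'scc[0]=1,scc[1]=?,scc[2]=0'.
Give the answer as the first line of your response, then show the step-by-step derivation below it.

scc[0]=1,scc[1]=0,scc[2]=0,scc[3]=2,scc[4]=?

step 1: low=(low[0]=0,low[1]=1,low[2]=1,low[3]=?,low[4]=?); scc=(scc[0]=?,scc[1]=?,scc[2]=?,scc[3]=?,scc[4]=?)
step 2: low=(low[0]=0,low[1]=1,low[2]=1,low[3]=?,low[4]=?); scc=(scc[0]=?,scc[1]=0,scc[2]=0,scc[3]=?,scc[4]=?)
step 3: low=(low[0]=0,low[1]=1,low[2]=1,low[3]=?,low[4]=?); scc=(scc[0]=1,scc[1]=0,scc[2]=0,scc[3]=?,scc[4]=?)
step 4: low=(low[0]=0,low[1]=1,low[2]=1,low[3]=3,low[4]=?); scc=(scc[0]=1,scc[1]=0,scc[2]=0,scc[3]=2,scc[4]=?)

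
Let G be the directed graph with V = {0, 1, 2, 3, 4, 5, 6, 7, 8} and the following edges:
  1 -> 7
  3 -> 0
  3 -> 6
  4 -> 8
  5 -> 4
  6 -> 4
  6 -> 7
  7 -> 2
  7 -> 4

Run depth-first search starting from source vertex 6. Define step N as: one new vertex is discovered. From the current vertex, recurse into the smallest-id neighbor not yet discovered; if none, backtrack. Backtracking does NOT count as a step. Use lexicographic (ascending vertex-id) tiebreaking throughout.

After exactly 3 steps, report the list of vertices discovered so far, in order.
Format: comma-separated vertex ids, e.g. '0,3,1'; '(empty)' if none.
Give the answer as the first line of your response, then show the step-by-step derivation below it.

6,4,8

step 1: discover 6; path=6; order=6
step 2: discover 4; path=6>4; order=6,4
step 3: discover 8; path=6>4>8; order=6,4,8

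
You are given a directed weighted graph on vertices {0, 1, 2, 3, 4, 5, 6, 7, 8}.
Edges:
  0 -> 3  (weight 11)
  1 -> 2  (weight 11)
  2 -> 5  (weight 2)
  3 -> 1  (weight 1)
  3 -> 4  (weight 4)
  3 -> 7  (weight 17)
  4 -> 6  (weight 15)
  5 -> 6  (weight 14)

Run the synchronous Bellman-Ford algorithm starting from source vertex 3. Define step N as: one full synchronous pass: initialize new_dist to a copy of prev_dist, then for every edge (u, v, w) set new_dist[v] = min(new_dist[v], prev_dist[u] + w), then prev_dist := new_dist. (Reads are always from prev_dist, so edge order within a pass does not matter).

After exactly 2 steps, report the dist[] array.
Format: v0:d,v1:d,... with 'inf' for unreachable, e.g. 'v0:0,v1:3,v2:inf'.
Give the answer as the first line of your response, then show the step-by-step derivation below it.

v0:inf,v1:1,v2:12,v3:0,v4:4,v5:inf,v6:19,v7:17,v8:inf

step 1: dist = v0:inf,v1:1,v2:inf,v3:0,v4:4,v5:inf,v6:inf,v7:17,v8:inf
step 2: dist = v0:inf,v1:1,v2:12,v3:0,v4:4,v5:inf,v6:19,v7:17,v8:inf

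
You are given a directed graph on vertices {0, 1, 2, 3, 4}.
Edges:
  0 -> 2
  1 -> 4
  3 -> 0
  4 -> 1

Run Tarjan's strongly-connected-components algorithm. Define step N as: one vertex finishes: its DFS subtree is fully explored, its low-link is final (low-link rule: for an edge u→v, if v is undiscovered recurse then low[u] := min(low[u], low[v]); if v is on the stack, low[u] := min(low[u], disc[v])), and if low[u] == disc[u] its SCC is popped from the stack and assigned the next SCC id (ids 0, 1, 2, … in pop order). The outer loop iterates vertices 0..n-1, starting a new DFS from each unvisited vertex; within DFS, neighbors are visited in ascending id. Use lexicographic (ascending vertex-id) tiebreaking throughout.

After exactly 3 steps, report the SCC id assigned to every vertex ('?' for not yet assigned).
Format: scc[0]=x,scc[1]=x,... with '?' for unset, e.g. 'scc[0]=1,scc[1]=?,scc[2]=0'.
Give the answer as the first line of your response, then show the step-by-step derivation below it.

scc[0]=1,scc[1]=?,scc[2]=0,scc[3]=?,scc[4]=?

step 1: low=(low[0]=0,low[1]=?,low[2]=1,low[3]=?,low[4]=?); scc=(scc[0]=?,scc[1]=?,scc[2]=0,scc[3]=?,scc[4]=?)
step 2: low=(low[0]=0,low[1]=?,low[2]=1,low[3]=?,low[4]=?); scc=(scc[0]=1,scc[1]=?,scc[2]=0,scc[3]=?,scc[4]=?)
step 3: low=(low[0]=0,low[1]=2,low[2]=1,low[3]=?,low[4]=2); scc=(scc[0]=1,scc[1]=?,scc[2]=0,scc[3]=?,scc[4]=?)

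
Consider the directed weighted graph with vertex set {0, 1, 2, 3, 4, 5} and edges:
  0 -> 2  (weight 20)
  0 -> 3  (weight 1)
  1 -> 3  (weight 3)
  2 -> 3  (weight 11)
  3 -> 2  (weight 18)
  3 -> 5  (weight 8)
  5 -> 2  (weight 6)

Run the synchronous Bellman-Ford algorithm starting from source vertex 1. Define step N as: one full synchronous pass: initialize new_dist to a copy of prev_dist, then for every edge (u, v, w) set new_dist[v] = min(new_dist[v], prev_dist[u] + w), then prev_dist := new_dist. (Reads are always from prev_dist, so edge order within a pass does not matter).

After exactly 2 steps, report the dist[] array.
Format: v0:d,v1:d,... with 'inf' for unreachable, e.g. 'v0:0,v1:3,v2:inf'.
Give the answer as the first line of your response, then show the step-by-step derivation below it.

v0:inf,v1:0,v2:21,v3:3,v4:inf,v5:11

step 1: dist = v0:inf,v1:0,v2:inf,v3:3,v4:inf,v5:inf
step 2: dist = v0:inf,v1:0,v2:21,v3:3,v4:inf,v5:11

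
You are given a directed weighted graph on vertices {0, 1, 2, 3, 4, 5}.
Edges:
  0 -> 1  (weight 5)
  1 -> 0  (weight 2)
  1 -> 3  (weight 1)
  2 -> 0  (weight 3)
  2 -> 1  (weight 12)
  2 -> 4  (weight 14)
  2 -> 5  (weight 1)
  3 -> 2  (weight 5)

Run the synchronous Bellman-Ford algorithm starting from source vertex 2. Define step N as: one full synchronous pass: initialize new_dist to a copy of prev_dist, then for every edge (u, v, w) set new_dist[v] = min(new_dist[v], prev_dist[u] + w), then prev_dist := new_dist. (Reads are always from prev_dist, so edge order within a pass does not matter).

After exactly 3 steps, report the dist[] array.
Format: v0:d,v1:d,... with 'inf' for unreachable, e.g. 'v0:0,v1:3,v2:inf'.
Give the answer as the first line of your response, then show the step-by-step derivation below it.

v0:3,v1:8,v2:0,v3:9,v4:14,v5:1

step 1: dist = v0:3,v1:12,v2:0,v3:inf,v4:14,v5:1
step 2: dist = v0:3,v1:8,v2:0,v3:13,v4:14,v5:1
step 3: dist = v0:3,v1:8,v2:0,v3:9,v4:14,v5:1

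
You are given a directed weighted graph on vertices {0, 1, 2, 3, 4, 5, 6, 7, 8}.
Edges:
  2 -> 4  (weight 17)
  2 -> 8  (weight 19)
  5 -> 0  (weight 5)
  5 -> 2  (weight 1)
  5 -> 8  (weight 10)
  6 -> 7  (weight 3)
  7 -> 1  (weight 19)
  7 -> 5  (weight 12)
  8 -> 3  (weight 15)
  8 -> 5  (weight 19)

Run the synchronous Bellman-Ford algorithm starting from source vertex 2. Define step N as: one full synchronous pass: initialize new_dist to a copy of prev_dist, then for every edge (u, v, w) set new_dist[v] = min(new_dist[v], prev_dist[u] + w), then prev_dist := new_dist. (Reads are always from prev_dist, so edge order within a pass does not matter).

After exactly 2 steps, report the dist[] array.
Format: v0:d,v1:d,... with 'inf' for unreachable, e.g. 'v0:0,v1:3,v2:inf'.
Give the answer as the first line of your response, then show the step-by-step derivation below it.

v0:inf,v1:inf,v2:0,v3:34,v4:17,v5:38,v6:inf,v7:inf,v8:19

step 1: dist = v0:inf,v1:inf,v2:0,v3:inf,v4:17,v5:inf,v6:inf,v7:inf,v8:19
step 2: dist = v0:inf,v1:inf,v2:0,v3:34,v4:17,v5:38,v6:inf,v7:inf,v8:19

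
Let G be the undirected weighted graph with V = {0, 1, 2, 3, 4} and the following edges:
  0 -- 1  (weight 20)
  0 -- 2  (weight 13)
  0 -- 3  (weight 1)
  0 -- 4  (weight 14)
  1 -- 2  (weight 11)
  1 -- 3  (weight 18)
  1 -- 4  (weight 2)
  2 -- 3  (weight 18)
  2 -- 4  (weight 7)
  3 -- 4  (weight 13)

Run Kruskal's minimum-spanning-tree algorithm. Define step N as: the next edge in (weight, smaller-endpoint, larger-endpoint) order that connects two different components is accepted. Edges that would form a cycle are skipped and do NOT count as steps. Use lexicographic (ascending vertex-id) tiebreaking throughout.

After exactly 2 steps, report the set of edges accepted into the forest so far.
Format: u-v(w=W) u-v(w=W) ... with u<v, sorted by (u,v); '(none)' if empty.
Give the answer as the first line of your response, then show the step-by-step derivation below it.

0-3(w=1) 1-4(w=2)

step 1: add edge 0-3 (w=1); MST = {0-3(w=1)}
step 2: add edge 1-4 (w=2); MST = {0-3(w=1) 1-4(w=2)}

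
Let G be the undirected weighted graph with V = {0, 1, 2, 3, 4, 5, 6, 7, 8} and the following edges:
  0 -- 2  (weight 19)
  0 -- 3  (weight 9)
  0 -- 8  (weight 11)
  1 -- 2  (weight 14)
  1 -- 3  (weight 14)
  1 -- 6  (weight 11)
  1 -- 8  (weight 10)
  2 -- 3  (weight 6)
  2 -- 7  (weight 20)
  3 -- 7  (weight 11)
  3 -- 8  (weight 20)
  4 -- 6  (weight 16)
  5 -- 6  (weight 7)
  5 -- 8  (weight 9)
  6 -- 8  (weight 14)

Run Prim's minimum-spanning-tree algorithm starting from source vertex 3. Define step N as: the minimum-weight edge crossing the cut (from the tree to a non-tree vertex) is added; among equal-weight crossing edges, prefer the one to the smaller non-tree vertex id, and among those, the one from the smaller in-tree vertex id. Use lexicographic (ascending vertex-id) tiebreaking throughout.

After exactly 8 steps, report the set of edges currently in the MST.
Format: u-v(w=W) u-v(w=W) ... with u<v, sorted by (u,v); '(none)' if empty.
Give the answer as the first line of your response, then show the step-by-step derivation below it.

0-3(w=9) 0-8(w=11) 1-8(w=10) 2-3(w=6) 3-7(w=11) 4-6(w=16) 5-6(w=7) 5-8(w=9)

step 1: add edge 2-3 (w=6); MST = {2-3(w=6)}
step 2: add edge 0-3 (w=9); MST = {0-3(w=9) 2-3(w=6)}
step 3: add edge 3-7 (w=11); MST = {0-3(w=9) 2-3(w=6) 3-7(w=11)}
step 4: add edge 0-8 (w=11); MST = {0-3(w=9) 0-8(w=11) 2-3(w=6) 3-7(w=11)}
step 5: add edge 5-8 (w=9); MST = {0-3(w=9) 0-8(w=11) 2-3(w=6) 3-7(w=11) 5-8(w=9)}
step 6: add edge 5-6 (w=7); MST = {0-3(w=9) 0-8(w=11) 2-3(w=6) 3-7(w=11) 5-6(w=7) 5-8(w=9)}
step 7: add edge 1-8 (w=10); MST = {0-3(w=9) 0-8(w=11) 1-8(w=10) 2-3(w=6) 3-7(w=11) 5-6(w=7) 5-8(w=9)}
step 8: add edge 4-6 (w=16); MST = {0-3(w=9) 0-8(w=11) 1-8(w=10) 2-3(w=6) 3-7(w=11) 4-6(w=16) 5-6(w=7) 5-8(w=9)}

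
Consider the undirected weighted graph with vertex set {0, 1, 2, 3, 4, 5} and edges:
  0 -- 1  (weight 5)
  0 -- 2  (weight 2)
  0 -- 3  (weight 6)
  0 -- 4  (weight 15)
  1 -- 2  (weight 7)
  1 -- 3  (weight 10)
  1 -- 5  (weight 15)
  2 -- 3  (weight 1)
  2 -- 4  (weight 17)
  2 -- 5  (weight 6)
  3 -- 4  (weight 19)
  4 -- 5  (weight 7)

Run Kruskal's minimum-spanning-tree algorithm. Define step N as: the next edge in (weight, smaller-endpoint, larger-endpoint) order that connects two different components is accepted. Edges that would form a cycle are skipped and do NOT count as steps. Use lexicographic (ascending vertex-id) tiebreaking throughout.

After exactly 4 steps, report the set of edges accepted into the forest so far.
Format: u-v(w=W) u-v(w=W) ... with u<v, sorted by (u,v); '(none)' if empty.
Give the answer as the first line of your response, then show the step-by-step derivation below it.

0-1(w=5) 0-2(w=2) 2-3(w=1) 2-5(w=6)

step 1: add edge 2-3 (w=1); MST = {2-3(w=1)}
step 2: add edge 0-2 (w=2); MST = {0-2(w=2) 2-3(w=1)}
step 3: add edge 0-1 (w=5); MST = {0-1(w=5) 0-2(w=2) 2-3(w=1)}
step 4: add edge 2-5 (w=6); MST = {0-1(w=5) 0-2(w=2) 2-3(w=1) 2-5(w=6)}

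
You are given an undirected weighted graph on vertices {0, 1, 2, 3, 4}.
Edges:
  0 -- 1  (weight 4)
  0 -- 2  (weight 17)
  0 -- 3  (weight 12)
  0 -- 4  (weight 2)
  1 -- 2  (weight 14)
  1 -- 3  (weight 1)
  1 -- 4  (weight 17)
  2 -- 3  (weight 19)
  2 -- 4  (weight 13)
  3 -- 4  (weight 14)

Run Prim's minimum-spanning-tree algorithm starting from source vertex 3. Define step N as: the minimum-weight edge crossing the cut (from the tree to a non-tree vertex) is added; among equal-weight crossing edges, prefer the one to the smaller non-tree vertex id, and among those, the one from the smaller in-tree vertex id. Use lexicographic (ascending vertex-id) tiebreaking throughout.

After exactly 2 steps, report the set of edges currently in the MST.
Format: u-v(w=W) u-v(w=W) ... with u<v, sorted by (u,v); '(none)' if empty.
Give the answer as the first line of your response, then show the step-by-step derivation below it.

0-1(w=4) 1-3(w=1)

step 1: add edge 1-3 (w=1); MST = {1-3(w=1)}
step 2: add edge 0-1 (w=4); MST = {0-1(w=4) 1-3(w=1)}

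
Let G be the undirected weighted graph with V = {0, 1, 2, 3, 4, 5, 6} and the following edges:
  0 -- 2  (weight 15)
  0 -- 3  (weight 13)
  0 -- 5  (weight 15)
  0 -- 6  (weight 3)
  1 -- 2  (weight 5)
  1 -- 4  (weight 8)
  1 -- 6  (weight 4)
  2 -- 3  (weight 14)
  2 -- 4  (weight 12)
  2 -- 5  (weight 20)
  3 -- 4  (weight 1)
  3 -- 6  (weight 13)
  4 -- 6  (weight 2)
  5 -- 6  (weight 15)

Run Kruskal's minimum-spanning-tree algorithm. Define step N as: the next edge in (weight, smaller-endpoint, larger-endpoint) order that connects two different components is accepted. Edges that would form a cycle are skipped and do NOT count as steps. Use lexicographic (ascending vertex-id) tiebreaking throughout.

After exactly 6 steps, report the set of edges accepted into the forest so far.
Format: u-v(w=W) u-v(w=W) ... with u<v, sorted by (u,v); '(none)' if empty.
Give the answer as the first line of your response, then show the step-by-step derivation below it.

0-5(w=15) 0-6(w=3) 1-2(w=5) 1-6(w=4) 3-4(w=1) 4-6(w=2)

step 1: add edge 3-4 (w=1); MST = {3-4(w=1)}
step 2: add edge 4-6 (w=2); MST = {3-4(w=1) 4-6(w=2)}
step 3: add edge 0-6 (w=3); MST = {0-6(w=3) 3-4(w=1) 4-6(w=2)}
step 4: add edge 1-6 (w=4); MST = {0-6(w=3) 1-6(w=4) 3-4(w=1) 4-6(w=2)}
step 5: add edge 1-2 (w=5); MST = {0-6(w=3) 1-2(w=5) 1-6(w=4) 3-4(w=1) 4-6(w=2)}
step 6: add edge 0-5 (w=15); MST = {0-5(w=15) 0-6(w=3) 1-2(w=5) 1-6(w=4) 3-4(w=1) 4-6(w=2)}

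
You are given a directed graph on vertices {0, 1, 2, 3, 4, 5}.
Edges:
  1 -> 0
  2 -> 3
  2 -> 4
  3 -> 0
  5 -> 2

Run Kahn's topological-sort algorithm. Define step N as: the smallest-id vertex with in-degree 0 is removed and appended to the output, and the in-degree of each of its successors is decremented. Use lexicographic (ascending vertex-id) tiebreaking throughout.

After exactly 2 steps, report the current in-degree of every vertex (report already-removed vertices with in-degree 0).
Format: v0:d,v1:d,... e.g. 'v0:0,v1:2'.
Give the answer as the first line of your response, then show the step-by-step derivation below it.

v0:1,v1:0,v2:0,v3:1,v4:1,v5:0

step 1: output 1; order=[1]; indeg=(1,0,1,1,1,0)
step 2: output 5; order=[1,5]; indeg=(1,0,0,1,1,0)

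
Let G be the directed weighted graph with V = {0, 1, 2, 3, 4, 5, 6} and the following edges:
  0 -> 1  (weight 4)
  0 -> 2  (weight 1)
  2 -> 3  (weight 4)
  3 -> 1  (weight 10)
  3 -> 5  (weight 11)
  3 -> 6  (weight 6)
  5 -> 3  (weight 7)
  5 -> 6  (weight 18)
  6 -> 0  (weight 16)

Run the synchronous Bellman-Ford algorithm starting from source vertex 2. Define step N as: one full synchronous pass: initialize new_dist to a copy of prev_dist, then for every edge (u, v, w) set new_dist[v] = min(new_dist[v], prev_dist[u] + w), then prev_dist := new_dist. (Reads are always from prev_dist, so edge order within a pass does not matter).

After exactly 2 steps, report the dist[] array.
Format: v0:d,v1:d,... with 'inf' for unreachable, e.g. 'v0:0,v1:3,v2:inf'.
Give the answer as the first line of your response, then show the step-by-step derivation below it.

v0:inf,v1:14,v2:0,v3:4,v4:inf,v5:15,v6:10

step 1: dist = v0:inf,v1:inf,v2:0,v3:4,v4:inf,v5:inf,v6:inf
step 2: dist = v0:inf,v1:14,v2:0,v3:4,v4:inf,v5:15,v6:10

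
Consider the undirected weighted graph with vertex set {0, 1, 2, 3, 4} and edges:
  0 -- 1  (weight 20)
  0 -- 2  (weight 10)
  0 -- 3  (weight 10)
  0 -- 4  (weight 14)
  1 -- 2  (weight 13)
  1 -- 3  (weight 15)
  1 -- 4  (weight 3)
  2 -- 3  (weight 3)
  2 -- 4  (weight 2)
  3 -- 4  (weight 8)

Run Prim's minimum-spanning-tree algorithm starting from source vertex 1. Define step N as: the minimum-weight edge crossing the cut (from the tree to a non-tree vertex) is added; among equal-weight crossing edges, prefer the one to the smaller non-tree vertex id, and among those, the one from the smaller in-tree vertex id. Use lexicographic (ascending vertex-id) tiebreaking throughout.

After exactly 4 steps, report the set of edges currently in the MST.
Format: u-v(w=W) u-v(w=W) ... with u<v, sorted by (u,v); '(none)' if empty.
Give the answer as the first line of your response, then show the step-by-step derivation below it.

0-2(w=10) 1-4(w=3) 2-3(w=3) 2-4(w=2)

step 1: add edge 1-4 (w=3); MST = {1-4(w=3)}
step 2: add edge 2-4 (w=2); MST = {1-4(w=3) 2-4(w=2)}
step 3: add edge 2-3 (w=3); MST = {1-4(w=3) 2-3(w=3) 2-4(w=2)}
step 4: add edge 0-2 (w=10); MST = {0-2(w=10) 1-4(w=3) 2-3(w=3) 2-4(w=2)}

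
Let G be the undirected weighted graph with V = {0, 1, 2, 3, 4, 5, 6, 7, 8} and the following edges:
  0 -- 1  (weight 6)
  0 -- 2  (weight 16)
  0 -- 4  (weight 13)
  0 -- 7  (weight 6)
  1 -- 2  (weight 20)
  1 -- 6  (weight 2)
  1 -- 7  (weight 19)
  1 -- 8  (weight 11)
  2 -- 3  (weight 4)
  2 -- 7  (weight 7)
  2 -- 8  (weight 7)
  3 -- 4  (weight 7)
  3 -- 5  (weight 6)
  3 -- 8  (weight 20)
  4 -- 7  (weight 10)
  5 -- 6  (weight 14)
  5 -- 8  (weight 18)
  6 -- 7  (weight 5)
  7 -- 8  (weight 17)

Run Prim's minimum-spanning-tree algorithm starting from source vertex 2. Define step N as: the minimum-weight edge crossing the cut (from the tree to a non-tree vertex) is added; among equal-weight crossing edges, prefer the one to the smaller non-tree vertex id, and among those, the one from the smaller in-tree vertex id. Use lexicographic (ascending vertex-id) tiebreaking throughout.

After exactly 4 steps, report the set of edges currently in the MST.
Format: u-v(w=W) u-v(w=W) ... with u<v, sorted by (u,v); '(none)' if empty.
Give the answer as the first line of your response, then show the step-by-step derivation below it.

2-3(w=4) 2-7(w=7) 3-4(w=7) 3-5(w=6)

step 1: add edge 2-3 (w=4); MST = {2-3(w=4)}
step 2: add edge 3-5 (w=6); MST = {2-3(w=4) 3-5(w=6)}
step 3: add edge 3-4 (w=7); MST = {2-3(w=4) 3-4(w=7) 3-5(w=6)}
step 4: add edge 2-7 (w=7); MST = {2-3(w=4) 2-7(w=7) 3-4(w=7) 3-5(w=6)}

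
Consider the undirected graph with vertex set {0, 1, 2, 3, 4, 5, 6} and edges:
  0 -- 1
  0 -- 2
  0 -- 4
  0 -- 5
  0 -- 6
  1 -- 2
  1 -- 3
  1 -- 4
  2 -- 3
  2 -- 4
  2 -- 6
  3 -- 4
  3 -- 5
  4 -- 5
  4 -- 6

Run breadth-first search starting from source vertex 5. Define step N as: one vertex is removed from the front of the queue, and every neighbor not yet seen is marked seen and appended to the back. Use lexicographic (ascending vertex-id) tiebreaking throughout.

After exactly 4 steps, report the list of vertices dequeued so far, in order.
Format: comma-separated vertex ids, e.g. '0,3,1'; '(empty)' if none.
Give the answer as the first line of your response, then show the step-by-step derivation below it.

5,0,3,4

step 1: dequeue 5; queue=[0,3,4]; order=5
step 2: dequeue 0; queue=[3,4,1,2,6]; order=5,0
step 3: dequeue 3; queue=[4,1,2,6]; order=5,0,3
step 4: dequeue 4; queue=[1,2,6]; order=5,0,3,4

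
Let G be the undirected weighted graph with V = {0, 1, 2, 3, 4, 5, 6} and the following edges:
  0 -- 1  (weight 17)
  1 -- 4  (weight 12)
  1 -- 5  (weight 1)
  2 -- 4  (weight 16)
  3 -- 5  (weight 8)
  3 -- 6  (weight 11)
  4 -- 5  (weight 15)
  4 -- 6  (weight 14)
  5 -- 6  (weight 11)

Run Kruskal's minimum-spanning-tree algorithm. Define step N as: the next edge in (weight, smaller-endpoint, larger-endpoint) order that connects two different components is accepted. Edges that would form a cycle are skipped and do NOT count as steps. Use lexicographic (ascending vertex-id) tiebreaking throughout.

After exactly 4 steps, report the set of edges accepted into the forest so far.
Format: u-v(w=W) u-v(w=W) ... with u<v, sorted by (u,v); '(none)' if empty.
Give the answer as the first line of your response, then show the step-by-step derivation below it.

1-4(w=12) 1-5(w=1) 3-5(w=8) 3-6(w=11)

step 1: add edge 1-5 (w=1); MST = {1-5(w=1)}
step 2: add edge 3-5 (w=8); MST = {1-5(w=1) 3-5(w=8)}
step 3: add edge 3-6 (w=11); MST = {1-5(w=1) 3-5(w=8) 3-6(w=11)}
step 4: add edge 1-4 (w=12); MST = {1-4(w=12) 1-5(w=1) 3-5(w=8) 3-6(w=11)}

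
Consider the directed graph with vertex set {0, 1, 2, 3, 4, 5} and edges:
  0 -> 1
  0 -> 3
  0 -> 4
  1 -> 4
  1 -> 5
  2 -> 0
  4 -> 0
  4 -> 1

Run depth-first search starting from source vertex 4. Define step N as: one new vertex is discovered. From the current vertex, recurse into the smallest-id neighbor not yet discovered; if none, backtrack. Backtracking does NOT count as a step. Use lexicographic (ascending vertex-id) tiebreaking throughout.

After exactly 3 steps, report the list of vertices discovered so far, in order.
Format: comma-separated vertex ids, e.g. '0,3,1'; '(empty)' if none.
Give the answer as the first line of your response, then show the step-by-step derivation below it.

4,0,1

step 1: discover 4; path=4; order=4
step 2: discover 0; path=4>0; order=4,0
step 3: discover 1; path=4>0>1; order=4,0,1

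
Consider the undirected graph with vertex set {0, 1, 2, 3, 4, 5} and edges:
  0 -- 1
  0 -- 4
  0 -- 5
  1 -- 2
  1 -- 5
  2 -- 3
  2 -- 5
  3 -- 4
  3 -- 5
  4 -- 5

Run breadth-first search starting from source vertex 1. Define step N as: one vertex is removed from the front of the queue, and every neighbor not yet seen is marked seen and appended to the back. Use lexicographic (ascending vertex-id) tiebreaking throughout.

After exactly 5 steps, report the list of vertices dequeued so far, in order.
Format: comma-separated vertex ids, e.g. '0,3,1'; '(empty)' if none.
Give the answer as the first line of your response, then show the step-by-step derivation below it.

1,0,2,5,4

step 1: dequeue 1; queue=[0,2,5]; order=1
step 2: dequeue 0; queue=[2,5,4]; order=1,0
step 3: dequeue 2; queue=[5,4,3]; order=1,0,2
step 4: dequeue 5; queue=[4,3]; order=1,0,2,5
step 5: dequeue 4; queue=[3]; order=1,0,2,5,4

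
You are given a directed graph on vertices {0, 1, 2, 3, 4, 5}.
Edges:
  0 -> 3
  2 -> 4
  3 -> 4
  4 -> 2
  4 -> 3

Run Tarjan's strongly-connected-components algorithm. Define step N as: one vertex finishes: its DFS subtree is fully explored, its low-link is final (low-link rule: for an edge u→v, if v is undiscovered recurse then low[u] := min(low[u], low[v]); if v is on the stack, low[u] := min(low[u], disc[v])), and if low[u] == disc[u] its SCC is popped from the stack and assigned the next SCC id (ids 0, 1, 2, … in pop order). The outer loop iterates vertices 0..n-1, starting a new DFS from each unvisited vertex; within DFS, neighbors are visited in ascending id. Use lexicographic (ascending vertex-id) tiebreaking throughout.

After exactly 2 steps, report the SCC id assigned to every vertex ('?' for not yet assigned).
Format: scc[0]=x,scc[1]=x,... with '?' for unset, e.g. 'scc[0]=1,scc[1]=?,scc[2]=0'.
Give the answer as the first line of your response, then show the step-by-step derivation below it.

scc[0]=?,scc[1]=?,scc[2]=?,scc[3]=?,scc[4]=?,scc[5]=?

step 1: low=(low[0]=0,low[1]=?,low[2]=2,low[3]=1,low[4]=2,low[5]=?); scc=(scc[0]=?,scc[1]=?,scc[2]=?,scc[3]=?,scc[4]=?,scc[5]=?)
step 2: low=(low[0]=0,low[1]=?,low[2]=2,low[3]=1,low[4]=1,low[5]=?); scc=(scc[0]=?,scc[1]=?,scc[2]=?,scc[3]=?,scc[4]=?,scc[5]=?)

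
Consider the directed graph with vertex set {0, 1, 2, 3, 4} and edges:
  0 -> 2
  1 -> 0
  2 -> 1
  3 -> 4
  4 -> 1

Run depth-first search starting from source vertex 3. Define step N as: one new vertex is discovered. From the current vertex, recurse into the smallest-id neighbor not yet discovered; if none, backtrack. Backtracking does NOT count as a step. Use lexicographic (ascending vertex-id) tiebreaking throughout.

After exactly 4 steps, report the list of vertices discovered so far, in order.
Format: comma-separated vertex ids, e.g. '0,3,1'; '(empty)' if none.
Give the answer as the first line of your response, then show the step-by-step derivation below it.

3,4,1,0

step 1: discover 3; path=3; order=3
step 2: discover 4; path=3>4; order=3,4
step 3: discover 1; path=3>4>1; order=3,4,1
step 4: discover 0; path=3>4>1>0; order=3,4,1,0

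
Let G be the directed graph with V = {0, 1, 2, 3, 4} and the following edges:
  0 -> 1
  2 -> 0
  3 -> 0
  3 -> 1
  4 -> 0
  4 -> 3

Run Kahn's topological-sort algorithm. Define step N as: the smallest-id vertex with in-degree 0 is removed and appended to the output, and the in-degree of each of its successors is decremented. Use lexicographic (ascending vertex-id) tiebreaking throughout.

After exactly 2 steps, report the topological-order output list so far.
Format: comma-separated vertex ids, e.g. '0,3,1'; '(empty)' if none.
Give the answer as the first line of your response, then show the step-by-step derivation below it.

2,4

step 1: output 2; order=[2]; indeg=(2,2,0,1,0)
step 2: output 4; order=[2,4]; indeg=(1,2,0,0,0)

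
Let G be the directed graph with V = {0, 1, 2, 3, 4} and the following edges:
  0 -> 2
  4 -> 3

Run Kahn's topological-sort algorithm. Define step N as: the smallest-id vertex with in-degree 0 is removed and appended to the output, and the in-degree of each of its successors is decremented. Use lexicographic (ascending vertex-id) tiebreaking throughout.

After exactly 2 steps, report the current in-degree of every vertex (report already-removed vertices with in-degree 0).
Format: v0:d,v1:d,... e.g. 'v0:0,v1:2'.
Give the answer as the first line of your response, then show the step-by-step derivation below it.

v0:0,v1:0,v2:0,v3:1,v4:0

step 1: output 0; order=[0]; indeg=(0,0,0,1,0)
step 2: output 1; order=[0,1]; indeg=(0,0,0,1,0)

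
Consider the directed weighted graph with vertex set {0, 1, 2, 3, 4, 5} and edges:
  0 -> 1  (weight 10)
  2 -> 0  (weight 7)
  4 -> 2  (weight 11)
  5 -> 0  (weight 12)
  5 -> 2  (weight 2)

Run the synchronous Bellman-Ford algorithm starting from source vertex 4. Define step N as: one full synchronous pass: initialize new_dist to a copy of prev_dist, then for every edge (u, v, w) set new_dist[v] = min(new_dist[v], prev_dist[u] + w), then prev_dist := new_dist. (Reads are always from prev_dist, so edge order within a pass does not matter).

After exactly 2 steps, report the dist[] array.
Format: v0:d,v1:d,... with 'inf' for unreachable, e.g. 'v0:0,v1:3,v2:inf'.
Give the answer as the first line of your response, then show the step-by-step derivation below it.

v0:18,v1:inf,v2:11,v3:inf,v4:0,v5:inf

step 1: dist = v0:inf,v1:inf,v2:11,v3:inf,v4:0,v5:inf
step 2: dist = v0:18,v1:inf,v2:11,v3:inf,v4:0,v5:inf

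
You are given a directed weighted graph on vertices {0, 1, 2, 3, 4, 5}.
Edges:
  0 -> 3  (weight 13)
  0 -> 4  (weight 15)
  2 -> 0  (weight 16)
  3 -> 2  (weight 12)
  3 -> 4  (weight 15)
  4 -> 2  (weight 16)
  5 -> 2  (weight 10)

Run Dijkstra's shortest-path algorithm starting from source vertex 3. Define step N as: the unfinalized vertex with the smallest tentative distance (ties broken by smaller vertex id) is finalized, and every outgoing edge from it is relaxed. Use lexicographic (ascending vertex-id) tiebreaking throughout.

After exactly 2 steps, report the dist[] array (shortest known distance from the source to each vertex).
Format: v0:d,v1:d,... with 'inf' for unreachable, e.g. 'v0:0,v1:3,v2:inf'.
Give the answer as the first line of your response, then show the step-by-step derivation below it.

v0:28,v1:inf,v2:12,v3:0,v4:15,v5:inf

step 1: dist = v0:inf,v1:inf,v2:12,v3:0,v4:15,v5:inf
step 2: dist = v0:28,v1:inf,v2:12,v3:0,v4:15,v5:inf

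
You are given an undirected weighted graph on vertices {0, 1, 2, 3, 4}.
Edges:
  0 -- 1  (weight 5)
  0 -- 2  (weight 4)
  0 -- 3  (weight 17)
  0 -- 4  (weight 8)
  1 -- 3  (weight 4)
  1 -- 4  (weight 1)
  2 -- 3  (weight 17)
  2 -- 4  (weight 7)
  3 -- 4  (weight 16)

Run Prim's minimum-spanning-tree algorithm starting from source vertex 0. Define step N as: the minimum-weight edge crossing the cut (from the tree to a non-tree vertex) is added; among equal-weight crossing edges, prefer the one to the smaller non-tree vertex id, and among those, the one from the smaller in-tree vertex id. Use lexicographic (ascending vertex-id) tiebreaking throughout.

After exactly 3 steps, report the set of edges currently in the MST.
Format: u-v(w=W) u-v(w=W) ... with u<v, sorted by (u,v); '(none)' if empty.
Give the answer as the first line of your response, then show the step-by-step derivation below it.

0-1(w=5) 0-2(w=4) 1-4(w=1)

step 1: add edge 0-2 (w=4); MST = {0-2(w=4)}
step 2: add edge 0-1 (w=5); MST = {0-1(w=5) 0-2(w=4)}
step 3: add edge 1-4 (w=1); MST = {0-1(w=5) 0-2(w=4) 1-4(w=1)}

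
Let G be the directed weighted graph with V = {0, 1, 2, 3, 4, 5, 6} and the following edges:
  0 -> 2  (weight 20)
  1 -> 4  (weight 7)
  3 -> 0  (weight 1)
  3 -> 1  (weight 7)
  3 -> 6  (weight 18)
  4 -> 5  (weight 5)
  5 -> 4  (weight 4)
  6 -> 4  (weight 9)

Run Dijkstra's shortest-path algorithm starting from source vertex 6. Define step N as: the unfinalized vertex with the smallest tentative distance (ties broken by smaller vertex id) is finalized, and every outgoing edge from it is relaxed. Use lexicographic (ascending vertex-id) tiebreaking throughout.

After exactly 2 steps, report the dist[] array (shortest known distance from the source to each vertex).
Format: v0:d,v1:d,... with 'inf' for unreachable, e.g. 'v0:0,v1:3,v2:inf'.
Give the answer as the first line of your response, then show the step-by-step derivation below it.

v0:inf,v1:inf,v2:inf,v3:inf,v4:9,v5:14,v6:0

step 1: dist = v0:inf,v1:inf,v2:inf,v3:inf,v4:9,v5:inf,v6:0
step 2: dist = v0:inf,v1:inf,v2:inf,v3:inf,v4:9,v5:14,v6:0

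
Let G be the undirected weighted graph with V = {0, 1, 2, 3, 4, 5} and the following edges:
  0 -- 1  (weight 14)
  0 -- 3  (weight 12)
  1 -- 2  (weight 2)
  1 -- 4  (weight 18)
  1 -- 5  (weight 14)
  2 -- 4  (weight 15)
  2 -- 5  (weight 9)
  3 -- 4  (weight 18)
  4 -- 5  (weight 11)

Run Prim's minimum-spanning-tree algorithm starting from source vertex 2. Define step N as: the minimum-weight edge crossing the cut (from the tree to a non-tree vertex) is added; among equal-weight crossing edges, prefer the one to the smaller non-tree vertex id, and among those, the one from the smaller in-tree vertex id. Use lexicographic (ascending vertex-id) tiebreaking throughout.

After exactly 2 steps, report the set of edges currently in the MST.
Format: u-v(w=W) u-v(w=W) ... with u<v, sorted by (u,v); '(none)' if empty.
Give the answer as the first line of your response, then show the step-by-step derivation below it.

1-2(w=2) 2-5(w=9)

step 1: add edge 1-2 (w=2); MST = {1-2(w=2)}
step 2: add edge 2-5 (w=9); MST = {1-2(w=2) 2-5(w=9)}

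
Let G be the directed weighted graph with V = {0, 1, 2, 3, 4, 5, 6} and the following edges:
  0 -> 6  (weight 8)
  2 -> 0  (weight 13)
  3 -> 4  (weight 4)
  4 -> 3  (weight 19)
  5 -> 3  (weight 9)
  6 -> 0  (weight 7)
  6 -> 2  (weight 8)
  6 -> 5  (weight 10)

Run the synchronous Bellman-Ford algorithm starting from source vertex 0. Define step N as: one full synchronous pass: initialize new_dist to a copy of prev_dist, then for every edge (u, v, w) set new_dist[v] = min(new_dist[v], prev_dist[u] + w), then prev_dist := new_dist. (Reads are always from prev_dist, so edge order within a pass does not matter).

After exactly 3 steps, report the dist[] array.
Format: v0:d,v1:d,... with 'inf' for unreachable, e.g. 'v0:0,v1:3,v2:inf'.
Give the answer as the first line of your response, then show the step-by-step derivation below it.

v0:0,v1:inf,v2:16,v3:27,v4:inf,v5:18,v6:8

step 1: dist = v0:0,v1:inf,v2:inf,v3:inf,v4:inf,v5:inf,v6:8
step 2: dist = v0:0,v1:inf,v2:16,v3:inf,v4:inf,v5:18,v6:8
step 3: dist = v0:0,v1:inf,v2:16,v3:27,v4:inf,v5:18,v6:8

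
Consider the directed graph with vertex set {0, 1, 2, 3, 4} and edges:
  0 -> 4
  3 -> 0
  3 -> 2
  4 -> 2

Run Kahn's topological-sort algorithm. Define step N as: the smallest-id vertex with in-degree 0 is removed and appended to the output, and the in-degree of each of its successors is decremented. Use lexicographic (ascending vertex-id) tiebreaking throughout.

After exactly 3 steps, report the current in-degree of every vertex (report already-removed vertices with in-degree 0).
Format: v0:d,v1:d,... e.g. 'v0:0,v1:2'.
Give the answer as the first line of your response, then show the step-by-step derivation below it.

v0:0,v1:0,v2:1,v3:0,v4:0

step 1: output 1; order=[1]; indeg=(1,0,2,0,1)
step 2: output 3; order=[1,3]; indeg=(0,0,1,0,1)
step 3: output 0; order=[1,3,0]; indeg=(0,0,1,0,0)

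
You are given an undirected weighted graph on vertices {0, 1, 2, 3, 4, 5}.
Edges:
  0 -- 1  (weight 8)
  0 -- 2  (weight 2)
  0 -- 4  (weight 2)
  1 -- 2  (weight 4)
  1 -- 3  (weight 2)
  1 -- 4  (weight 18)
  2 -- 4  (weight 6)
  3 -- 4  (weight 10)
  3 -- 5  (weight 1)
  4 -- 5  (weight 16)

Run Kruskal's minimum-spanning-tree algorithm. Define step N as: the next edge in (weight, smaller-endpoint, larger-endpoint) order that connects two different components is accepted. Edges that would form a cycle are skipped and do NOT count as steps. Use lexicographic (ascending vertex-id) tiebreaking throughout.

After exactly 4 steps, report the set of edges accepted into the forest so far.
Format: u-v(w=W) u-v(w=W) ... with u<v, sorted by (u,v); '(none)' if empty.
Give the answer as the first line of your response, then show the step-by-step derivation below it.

0-2(w=2) 0-4(w=2) 1-3(w=2) 3-5(w=1)

step 1: add edge 3-5 (w=1); MST = {3-5(w=1)}
step 2: add edge 0-2 (w=2); MST = {0-2(w=2) 3-5(w=1)}
step 3: add edge 0-4 (w=2); MST = {0-2(w=2) 0-4(w=2) 3-5(w=1)}
step 4: add edge 1-3 (w=2); MST = {0-2(w=2) 0-4(w=2) 1-3(w=2) 3-5(w=1)}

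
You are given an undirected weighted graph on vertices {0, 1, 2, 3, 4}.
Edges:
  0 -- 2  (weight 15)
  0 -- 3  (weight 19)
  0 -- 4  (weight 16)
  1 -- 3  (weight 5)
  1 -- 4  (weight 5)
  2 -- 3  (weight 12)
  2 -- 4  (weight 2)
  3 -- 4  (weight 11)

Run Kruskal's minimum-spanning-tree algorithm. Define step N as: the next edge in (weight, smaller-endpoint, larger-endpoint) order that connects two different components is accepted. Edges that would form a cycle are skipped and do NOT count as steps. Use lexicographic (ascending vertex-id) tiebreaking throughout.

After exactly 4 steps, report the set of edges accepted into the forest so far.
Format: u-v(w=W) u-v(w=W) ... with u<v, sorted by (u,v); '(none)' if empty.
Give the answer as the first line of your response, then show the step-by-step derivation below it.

0-2(w=15) 1-3(w=5) 1-4(w=5) 2-4(w=2)

step 1: add edge 2-4 (w=2); MST = {2-4(w=2)}
step 2: add edge 1-3 (w=5); MST = {1-3(w=5) 2-4(w=2)}
step 3: add edge 1-4 (w=5); MST = {1-3(w=5) 1-4(w=5) 2-4(w=2)}
step 4: add edge 0-2 (w=15); MST = {0-2(w=15) 1-3(w=5) 1-4(w=5) 2-4(w=2)}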